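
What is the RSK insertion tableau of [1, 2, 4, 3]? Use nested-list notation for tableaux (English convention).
Insert 1: appended to row 1. P = [[1]].
Insert 2: appended to row 1. P = [[1, 2]].
Insert 4: appended to row 1. P = [[1, 2, 4]].
Insert 3: 3 bumps 4 from row 1; 4 starts row 2. P = [[1, 2, 3], [4]].

So P = [[1, 2, 3], [4]].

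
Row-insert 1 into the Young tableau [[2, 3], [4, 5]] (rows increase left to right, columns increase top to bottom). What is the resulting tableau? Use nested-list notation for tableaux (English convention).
In row 1, 1 replaces 2 (the leftmost entry greater than 1); 2 is bumped to row 2. In row 2, 2 replaces 4 (the leftmost entry greater than 2); 4 is bumped to row 3. 4 starts a new row 3. The new tableau is [[1, 3], [2, 5], [4]].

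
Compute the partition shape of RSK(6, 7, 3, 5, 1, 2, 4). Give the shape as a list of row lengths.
RSK row insertion gives P = [[1, 2, 4], [3, 5], [6, 7]], which has shape [3, 2, 2].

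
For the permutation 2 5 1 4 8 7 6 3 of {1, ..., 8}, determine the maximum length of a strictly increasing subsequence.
3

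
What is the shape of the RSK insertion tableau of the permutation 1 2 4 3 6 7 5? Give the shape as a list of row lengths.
Row-insert each entry into an empty tableau.

After inserting 1: P = [[1]].
After inserting 2: P = [[1, 2]].
After inserting 4: P = [[1, 2, 4]].
After inserting 3: P = [[1, 2, 3], [4]].
After inserting 6: P = [[1, 2, 3, 6], [4]].
After inserting 7: P = [[1, 2, 3, 6, 7], [4]].
After inserting 5: P = [[1, 2, 3, 5, 7], [4, 6]].

The final insertion tableau P = [[1, 2, 3, 5, 7], [4, 6]] has shape [5, 2].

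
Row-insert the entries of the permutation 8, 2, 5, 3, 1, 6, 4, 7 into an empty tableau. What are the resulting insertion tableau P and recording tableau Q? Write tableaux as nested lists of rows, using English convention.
P = [[1, 3, 4, 7], [2, 6], [5], [8]], Q = [[1, 3, 6, 8], [2, 7], [4], [5]]

Insert each entry of the permutation into P by Schensted row insertion, recording in Q the position of each new cell.

Insert 8: appended to row 1. P = [[8]].
Insert 2: 2 bumps 8 from row 1; 8 starts row 2. P = [[2], [8]].
Insert 5: appended to row 1. P = [[2, 5], [8]].
Insert 3: 3 bumps 5 from row 1; 5 bumps 8 from row 2; 8 starts row 3. P = [[2, 3], [5], [8]].
Insert 1: 1 bumps 2 from row 1; 2 bumps 5 from row 2; 5 bumps 8 from row 3; 8 starts row 4. P = [[1, 3], [2], [5], [8]].
Insert 6: appended to row 1. P = [[1, 3, 6], [2], [5], [8]].
Insert 4: 4 bumps 6 from row 1; 6 appends to row 2. P = [[1, 3, 4], [2, 6], [5], [8]].
Insert 7: appended to row 1. P = [[1, 3, 4, 7], [2, 6], [5], [8]].

So P = [[1, 3, 4, 7], [2, 6], [5], [8]], Q = [[1, 3, 6, 8], [2, 7], [4], [5]].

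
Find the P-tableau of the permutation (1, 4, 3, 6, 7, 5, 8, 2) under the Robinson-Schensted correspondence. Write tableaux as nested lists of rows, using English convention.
P = [[1, 2, 5, 7, 8], [3, 6], [4]]

Insert 1: appended to row 1. P = [[1]].
Insert 4: appended to row 1. P = [[1, 4]].
Insert 3: 3 bumps 4 from row 1; 4 starts row 2. P = [[1, 3], [4]].
Insert 6: appended to row 1. P = [[1, 3, 6], [4]].
Insert 7: appended to row 1. P = [[1, 3, 6, 7], [4]].
Insert 5: 5 bumps 6 from row 1; 6 appends to row 2. P = [[1, 3, 5, 7], [4, 6]].
Insert 8: appended to row 1. P = [[1, 3, 5, 7, 8], [4, 6]].
Insert 2: 2 bumps 3 from row 1; 3 bumps 4 from row 2; 4 starts row 3. P = [[1, 2, 5, 7, 8], [3, 6], [4]].

So P = [[1, 2, 5, 7, 8], [3, 6], [4]].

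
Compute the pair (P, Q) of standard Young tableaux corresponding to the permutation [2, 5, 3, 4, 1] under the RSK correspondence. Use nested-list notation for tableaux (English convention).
Insert each entry of the permutation into P by Schensted row insertion, recording in Q the position of each new cell.

Insert 2: appended to row 1. P = [[2]].
Insert 5: appended to row 1. P = [[2, 5]].
Insert 3: 3 bumps 5 from row 1; 5 starts row 2. P = [[2, 3], [5]].
Insert 4: appended to row 1. P = [[2, 3, 4], [5]].
Insert 1: 1 bumps 2 from row 1; 2 bumps 5 from row 2; 5 starts row 3. P = [[1, 3, 4], [2], [5]].

So P = [[1, 3, 4], [2], [5]], Q = [[1, 2, 4], [3], [5]].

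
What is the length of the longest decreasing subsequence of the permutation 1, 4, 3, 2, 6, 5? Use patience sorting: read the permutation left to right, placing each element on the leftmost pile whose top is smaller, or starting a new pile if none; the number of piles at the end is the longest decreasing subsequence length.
1: new pile. tops = [1]
4: onto pile 1 (replacing 1). tops = [4]
3: new pile. tops = [4, 3]
2: new pile. tops = [4, 3, 2]
6: onto pile 1 (replacing 4). tops = [6, 3, 2]
5: onto pile 2 (replacing 3). tops = [6, 5, 2]

3 piles, so the longest decreasing subsequence has length 3.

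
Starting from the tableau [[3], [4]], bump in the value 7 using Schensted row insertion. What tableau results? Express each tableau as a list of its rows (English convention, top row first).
7 is larger than every entry of row 1, so it is appended to row 1. The new tableau is [[3, 7], [4]].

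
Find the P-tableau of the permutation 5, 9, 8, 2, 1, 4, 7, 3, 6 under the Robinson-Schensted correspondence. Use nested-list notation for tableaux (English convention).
P = [[1, 3, 6], [2, 4, 7], [5, 8], [9]]

Insert 5: appended to row 1. P = [[5]].
Insert 9: appended to row 1. P = [[5, 9]].
Insert 8: 8 bumps 9 from row 1; 9 starts row 2. P = [[5, 8], [9]].
Insert 2: 2 bumps 5 from row 1; 5 bumps 9 from row 2; 9 starts row 3. P = [[2, 8], [5], [9]].
Insert 1: 1 bumps 2 from row 1; 2 bumps 5 from row 2; 5 bumps 9 from row 3; 9 starts row 4. P = [[1, 8], [2], [5], [9]].
Insert 4: 4 bumps 8 from row 1; 8 appends to row 2. P = [[1, 4], [2, 8], [5], [9]].
Insert 7: appended to row 1. P = [[1, 4, 7], [2, 8], [5], [9]].
Insert 3: 3 bumps 4 from row 1; 4 bumps 8 from row 2; 8 appends to row 3. P = [[1, 3, 7], [2, 4], [5, 8], [9]].
Insert 6: 6 bumps 7 from row 1; 7 appends to row 2. P = [[1, 3, 6], [2, 4, 7], [5, 8], [9]].

So P = [[1, 3, 6], [2, 4, 7], [5, 8], [9]].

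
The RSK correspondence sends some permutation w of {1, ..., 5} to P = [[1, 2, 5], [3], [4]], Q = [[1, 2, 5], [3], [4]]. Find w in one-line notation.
1 4 3 2 5

Reverse RSK: for i = n, n-1, ..., 1, locate i in Q, remove the corresponding corner cell from P, and reverse-bump its entry up through P; the value ejected from row 1 is w(i).

So w = 1 4 3 2 5.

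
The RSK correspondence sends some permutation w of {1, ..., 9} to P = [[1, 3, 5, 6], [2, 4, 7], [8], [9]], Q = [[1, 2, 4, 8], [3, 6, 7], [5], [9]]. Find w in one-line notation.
Reverse RSK: for i = n, n-1, ..., 1, locate i in Q, remove the corresponding corner cell from P, and reverse-bump its entry up through P; the value ejected from row 1 is w(i).

So w = 2 9 4 8 1 3 5 7 6.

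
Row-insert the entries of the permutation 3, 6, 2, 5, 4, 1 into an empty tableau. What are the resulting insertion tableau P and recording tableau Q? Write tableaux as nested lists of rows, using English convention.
Insert each entry of the permutation into P by Schensted row insertion, recording in Q the position of each new cell.

Insert 3: appended to row 1. P = [[3]].
Insert 6: appended to row 1. P = [[3, 6]].
Insert 2: 2 bumps 3 from row 1; 3 starts row 2. P = [[2, 6], [3]].
Insert 5: 5 bumps 6 from row 1; 6 appends to row 2. P = [[2, 5], [3, 6]].
Insert 4: 4 bumps 5 from row 1; 5 bumps 6 from row 2; 6 starts row 3. P = [[2, 4], [3, 5], [6]].
Insert 1: 1 bumps 2 from row 1; 2 bumps 3 from row 2; 3 bumps 6 from row 3; 6 starts row 4. P = [[1, 4], [2, 5], [3], [6]].

So P = [[1, 4], [2, 5], [3], [6]], Q = [[1, 2], [3, 4], [5], [6]].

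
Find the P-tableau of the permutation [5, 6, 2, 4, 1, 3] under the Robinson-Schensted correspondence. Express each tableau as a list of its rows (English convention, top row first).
P = [[1, 3], [2, 4], [5, 6]]

Insert 5: appended to row 1. P = [[5]].
Insert 6: appended to row 1. P = [[5, 6]].
Insert 2: 2 bumps 5 from row 1; 5 starts row 2. P = [[2, 6], [5]].
Insert 4: 4 bumps 6 from row 1; 6 appends to row 2. P = [[2, 4], [5, 6]].
Insert 1: 1 bumps 2 from row 1; 2 bumps 5 from row 2; 5 starts row 3. P = [[1, 4], [2, 6], [5]].
Insert 3: 3 bumps 4 from row 1; 4 bumps 6 from row 2; 6 appends to row 3. P = [[1, 3], [2, 4], [5, 6]].

So P = [[1, 3], [2, 4], [5, 6]].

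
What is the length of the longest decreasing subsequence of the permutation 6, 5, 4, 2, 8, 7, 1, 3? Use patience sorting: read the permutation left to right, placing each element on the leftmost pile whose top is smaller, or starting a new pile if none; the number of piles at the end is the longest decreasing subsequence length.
6: new pile. tops = [6]
5: new pile. tops = [6, 5]
4: new pile. tops = [6, 5, 4]
2: new pile. tops = [6, 5, 4, 2]
8: onto pile 1 (replacing 6). tops = [8, 5, 4, 2]
7: onto pile 2 (replacing 5). tops = [8, 7, 4, 2]
1: new pile. tops = [8, 7, 4, 2, 1]
3: onto pile 4 (replacing 2). tops = [8, 7, 4, 3, 1]

5 piles, so the longest decreasing subsequence has length 5.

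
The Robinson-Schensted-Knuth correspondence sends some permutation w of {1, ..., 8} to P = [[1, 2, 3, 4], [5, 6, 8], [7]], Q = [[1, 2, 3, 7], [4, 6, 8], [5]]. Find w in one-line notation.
Reverse the RSK construction: for i from n down to 1, find the cell of Q containing i, remove the entry at that cell from P, and reverse-bump it up through P; the value ejected from row 1 is w(i).

Step i=8: Q has 8 at row 2, column 3; remove 8 from row 2 of P and reverse-bump: 8 enters row 1 and ejects 4. So w(8) = 4. P is now [[1, 2, 3, 8], [5, 6], [7]].
Step i=7: Q has 7 at row 1, column 4; remove that cell from P, ejecting 8. So w(7) = 8. P is now [[1, 2, 3], [5, 6], [7]].
Step i=6: Q has 6 at row 2, column 2; remove 6 from row 2 of P and reverse-bump: 6 enters row 1 and ejects 3. So w(6) = 3. P is now [[1, 2, 6], [5], [7]].
Step i=5: Q has 5 at row 3, column 1; remove 7 from row 3 of P and reverse-bump: 7 enters row 2 and ejects 5; 5 enters row 1 and ejects 2. So w(5) = 2. P is now [[1, 5, 6], [7]].
Step i=4: Q has 4 at row 2, column 1; remove 7 from row 2 of P and reverse-bump: 7 enters row 1 and ejects 6. So w(4) = 6. P is now [[1, 5, 7]].
Step i=3: Q has 3 at row 1, column 3; remove that cell from P, ejecting 7. So w(3) = 7. P is now [[1, 5]].
Step i=2: Q has 2 at row 1, column 2; remove that cell from P, ejecting 5. So w(2) = 5. P is now [[1]].
Step i=1: Q has 1 at row 1, column 1; remove that cell from P, ejecting 1. So w(1) = 1. P is now [].

So w = 1 5 7 6 2 3 8 4.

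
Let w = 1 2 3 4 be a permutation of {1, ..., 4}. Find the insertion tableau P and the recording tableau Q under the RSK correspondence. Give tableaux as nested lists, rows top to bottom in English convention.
Insert each entry of the permutation into P by Schensted row insertion, recording in Q the position of each new cell.

Insert 1: appended to row 1. P = [[1]].
Insert 2: appended to row 1. P = [[1, 2]].
Insert 3: appended to row 1. P = [[1, 2, 3]].
Insert 4: appended to row 1. P = [[1, 2, 3, 4]].

So P = [[1, 2, 3, 4]], Q = [[1, 2, 3, 4]].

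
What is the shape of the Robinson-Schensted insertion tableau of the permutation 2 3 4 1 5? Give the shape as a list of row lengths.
[4, 1]

RSK row insertion gives P = [[1, 3, 4, 5], [2]], which has shape [4, 1].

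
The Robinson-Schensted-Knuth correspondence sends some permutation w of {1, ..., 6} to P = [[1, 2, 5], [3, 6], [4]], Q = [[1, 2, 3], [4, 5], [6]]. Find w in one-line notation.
Reverse the RSK construction: for i from n down to 1, find the cell of Q containing i, remove the entry at that cell from P, and reverse-bump it up through P; the value ejected from row 1 is w(i).

Step i=6: Q has 6 at row 3, column 1; remove 4 from row 3 of P and reverse-bump: 4 enters row 2 and ejects 3; 3 enters row 1 and ejects 2. So w(6) = 2. P is now [[1, 3, 5], [4, 6]].
Step i=5: Q has 5 at row 2, column 2; remove 6 from row 2 of P and reverse-bump: 6 enters row 1 and ejects 5. So w(5) = 5. P is now [[1, 3, 6], [4]].
Step i=4: Q has 4 at row 2, column 1; remove 4 from row 2 of P and reverse-bump: 4 enters row 1 and ejects 3. So w(4) = 3. P is now [[1, 4, 6]].
Step i=3: Q has 3 at row 1, column 3; remove that cell from P, ejecting 6. So w(3) = 6. P is now [[1, 4]].
Step i=2: Q has 2 at row 1, column 2; remove that cell from P, ejecting 4. So w(2) = 4. P is now [[1]].
Step i=1: Q has 1 at row 1, column 1; remove that cell from P, ejecting 1. So w(1) = 1. P is now [].

So w = 1 4 6 3 5 2.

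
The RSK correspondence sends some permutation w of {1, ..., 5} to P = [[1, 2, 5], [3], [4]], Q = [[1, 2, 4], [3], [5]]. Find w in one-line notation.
1 4 3 5 2

Reverse the RSK construction: for i from n down to 1, find the cell of Q containing i, remove the entry at that cell from P, and reverse-bump it up through P; the value ejected from row 1 is w(i).

Step i=5: Q has 5 at row 3, column 1; remove 4 from row 3 of P and reverse-bump: 4 enters row 2 and ejects 3; 3 enters row 1 and ejects 2. So w(5) = 2. P is now [[1, 3, 5], [4]].
Step i=4: Q has 4 at row 1, column 3; remove that cell from P, ejecting 5. So w(4) = 5. P is now [[1, 3], [4]].
Step i=3: Q has 3 at row 2, column 1; remove 4 from row 2 of P and reverse-bump: 4 enters row 1 and ejects 3. So w(3) = 3. P is now [[1, 4]].
Step i=2: Q has 2 at row 1, column 2; remove that cell from P, ejecting 4. So w(2) = 4. P is now [[1]].
Step i=1: Q has 1 at row 1, column 1; remove that cell from P, ejecting 1. So w(1) = 1. P is now [].

So w = 1 4 3 5 2.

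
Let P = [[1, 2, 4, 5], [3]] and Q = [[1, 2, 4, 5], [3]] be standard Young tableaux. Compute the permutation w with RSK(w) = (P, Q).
Reverse RSK: for i = n, n-1, ..., 1, locate i in Q, remove the corresponding corner cell from P, and reverse-bump its entry up through P; the value ejected from row 1 is w(i).

So w = 1 3 2 4 5.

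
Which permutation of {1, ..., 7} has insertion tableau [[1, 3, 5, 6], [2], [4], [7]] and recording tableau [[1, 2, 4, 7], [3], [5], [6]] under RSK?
2 7 4 5 3 1 6

Reverse the RSK construction: for i from n down to 1, find the cell of Q containing i, remove the entry at that cell from P, and reverse-bump it up through P; the value ejected from row 1 is w(i).

Step i=7: Q has 7 at row 1, column 4; remove that cell from P, ejecting 6. So w(7) = 6. P is now [[1, 3, 5], [2], [4], [7]].
Step i=6: Q has 6 at row 4, column 1; remove 7 from row 4 of P and reverse-bump: 7 enters row 3 and ejects 4; 4 enters row 2 and ejects 2; 2 enters row 1 and ejects 1. So w(6) = 1. P is now [[2, 3, 5], [4], [7]].
Step i=5: Q has 5 at row 3, column 1; remove 7 from row 3 of P and reverse-bump: 7 enters row 2 and ejects 4; 4 enters row 1 and ejects 3. So w(5) = 3. P is now [[2, 4, 5], [7]].
Step i=4: Q has 4 at row 1, column 3; remove that cell from P, ejecting 5. So w(4) = 5. P is now [[2, 4], [7]].
Step i=3: Q has 3 at row 2, column 1; remove 7 from row 2 of P and reverse-bump: 7 enters row 1 and ejects 4. So w(3) = 4. P is now [[2, 7]].
Step i=2: Q has 2 at row 1, column 2; remove that cell from P, ejecting 7. So w(2) = 7. P is now [[2]].
Step i=1: Q has 1 at row 1, column 1; remove that cell from P, ejecting 2. So w(1) = 2. P is now [].

So w = 2 7 4 5 3 1 6.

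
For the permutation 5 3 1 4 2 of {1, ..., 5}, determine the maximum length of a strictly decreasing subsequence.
3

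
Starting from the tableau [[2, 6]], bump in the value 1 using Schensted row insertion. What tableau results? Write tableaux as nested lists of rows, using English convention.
In row 1, 1 replaces 2 (the leftmost entry greater than 1); 2 is bumped to row 2. 2 starts a new row 2. The new tableau is [[1, 6], [2]].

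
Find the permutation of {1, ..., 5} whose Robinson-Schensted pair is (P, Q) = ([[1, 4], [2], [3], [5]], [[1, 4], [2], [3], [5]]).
Reverse RSK: for i = n, n-1, ..., 1, locate i in Q, remove the corresponding corner cell from P, and reverse-bump its entry up through P; the value ejected from row 1 is w(i).

So w = 5 3 2 4 1.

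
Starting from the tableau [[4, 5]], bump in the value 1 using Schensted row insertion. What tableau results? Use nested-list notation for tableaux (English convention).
In row 1, 1 replaces 4 (the leftmost entry greater than 1); 4 is bumped to row 2. 4 starts a new row 2. The new tableau is [[1, 5], [4]].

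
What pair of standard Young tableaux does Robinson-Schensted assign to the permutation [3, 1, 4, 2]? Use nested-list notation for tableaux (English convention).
Insert each entry of the permutation into P by Schensted row insertion, recording in Q the position of each new cell.

Insert 3: appended to row 1. P = [[3]].
Insert 1: 1 bumps 3 from row 1; 3 starts row 2. P = [[1], [3]].
Insert 4: appended to row 1. P = [[1, 4], [3]].
Insert 2: 2 bumps 4 from row 1; 4 appends to row 2. P = [[1, 2], [3, 4]].

So P = [[1, 2], [3, 4]], Q = [[1, 3], [2, 4]].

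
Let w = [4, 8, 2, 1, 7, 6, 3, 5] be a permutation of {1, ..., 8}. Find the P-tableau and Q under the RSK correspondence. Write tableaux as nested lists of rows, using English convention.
P = [[1, 3, 5], [2, 6], [4, 7], [8]], Q = [[1, 2, 8], [3, 5], [4, 6], [7]]

Insert each entry of the permutation into P by Schensted row insertion, recording in Q the position of each new cell.

Insert 4: appended to row 1. P = [[4]], Q = [[1]].
Insert 8: appended to row 1. P = [[4, 8]], Q = [[1, 2]].
Insert 2: 2 bumps 4 from row 1; 4 starts row 2. P = [[2, 8], [4]], Q = [[1, 2], [3]].
Insert 1: 1 bumps 2 from row 1; 2 bumps 4 from row 2; 4 starts row 3. P = [[1, 8], [2], [4]], Q = [[1, 2], [3], [4]].
Insert 7: 7 bumps 8 from row 1; 8 appends to row 2. P = [[1, 7], [2, 8], [4]], Q = [[1, 2], [3, 5], [4]].
Insert 6: 6 bumps 7 from row 1; 7 bumps 8 from row 2; 8 appends to row 3. P = [[1, 6], [2, 7], [4, 8]], Q = [[1, 2], [3, 5], [4, 6]].
Insert 3: 3 bumps 6 from row 1; 6 bumps 7 from row 2; 7 bumps 8 from row 3; 8 starts row 4. P = [[1, 3], [2, 6], [4, 7], [8]], Q = [[1, 2], [3, 5], [4, 6], [7]].
Insert 5: appended to row 1. P = [[1, 3, 5], [2, 6], [4, 7], [8]], Q = [[1, 2, 8], [3, 5], [4, 6], [7]].

So P = [[1, 3, 5], [2, 6], [4, 7], [8]], Q = [[1, 2, 8], [3, 5], [4, 6], [7]].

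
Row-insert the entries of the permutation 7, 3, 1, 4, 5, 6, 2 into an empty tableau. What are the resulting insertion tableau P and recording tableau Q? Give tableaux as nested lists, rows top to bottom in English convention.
P = [[1, 2, 5, 6], [3, 4], [7]], Q = [[1, 4, 5, 6], [2, 7], [3]]

Insert each entry of the permutation into P by Schensted row insertion, recording in Q the position of each new cell.

Insert 7: appended to row 1. P = [[7]], Q = [[1]].
Insert 3: 3 bumps 7 from row 1; 7 starts row 2. P = [[3], [7]], Q = [[1], [2]].
Insert 1: 1 bumps 3 from row 1; 3 bumps 7 from row 2; 7 starts row 3. P = [[1], [3], [7]], Q = [[1], [2], [3]].
Insert 4: appended to row 1. P = [[1, 4], [3], [7]], Q = [[1, 4], [2], [3]].
Insert 5: appended to row 1. P = [[1, 4, 5], [3], [7]], Q = [[1, 4, 5], [2], [3]].
Insert 6: appended to row 1. P = [[1, 4, 5, 6], [3], [7]], Q = [[1, 4, 5, 6], [2], [3]].
Insert 2: 2 bumps 4 from row 1; 4 appends to row 2. P = [[1, 2, 5, 6], [3, 4], [7]], Q = [[1, 4, 5, 6], [2, 7], [3]].

So P = [[1, 2, 5, 6], [3, 4], [7]], Q = [[1, 4, 5, 6], [2, 7], [3]].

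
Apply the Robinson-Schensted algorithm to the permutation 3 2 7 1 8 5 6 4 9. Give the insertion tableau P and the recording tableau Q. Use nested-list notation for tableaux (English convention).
Insert each entry of the permutation into P by Schensted row insertion, recording in Q the position of each new cell.

Insert 3: appended to row 1. P = [[3]].
Insert 2: 2 bumps 3 from row 1; 3 starts row 2. P = [[2], [3]].
Insert 7: appended to row 1. P = [[2, 7], [3]].
Insert 1: 1 bumps 2 from row 1; 2 bumps 3 from row 2; 3 starts row 3. P = [[1, 7], [2], [3]].
Insert 8: appended to row 1. P = [[1, 7, 8], [2], [3]].
Insert 5: 5 bumps 7 from row 1; 7 appends to row 2. P = [[1, 5, 8], [2, 7], [3]].
Insert 6: 6 bumps 8 from row 1; 8 appends to row 2. P = [[1, 5, 6], [2, 7, 8], [3]].
Insert 4: 4 bumps 5 from row 1; 5 bumps 7 from row 2; 7 appends to row 3. P = [[1, 4, 6], [2, 5, 8], [3, 7]].
Insert 9: appended to row 1. P = [[1, 4, 6, 9], [2, 5, 8], [3, 7]].

So P = [[1, 4, 6, 9], [2, 5, 8], [3, 7]], Q = [[1, 3, 5, 9], [2, 6, 7], [4, 8]].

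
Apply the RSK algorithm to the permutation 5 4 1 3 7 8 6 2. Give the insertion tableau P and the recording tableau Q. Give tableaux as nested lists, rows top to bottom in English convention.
P = [[1, 2, 6, 8], [3, 7], [4], [5]], Q = [[1, 4, 5, 6], [2, 7], [3], [8]]

Insert each entry of the permutation into P by Schensted row insertion, recording in Q the position of each new cell.

Insert 5: appended to row 1. P = [[5]].
Insert 4: 4 bumps 5 from row 1; 5 starts row 2. P = [[4], [5]].
Insert 1: 1 bumps 4 from row 1; 4 bumps 5 from row 2; 5 starts row 3. P = [[1], [4], [5]].
Insert 3: appended to row 1. P = [[1, 3], [4], [5]].
Insert 7: appended to row 1. P = [[1, 3, 7], [4], [5]].
Insert 8: appended to row 1. P = [[1, 3, 7, 8], [4], [5]].
Insert 6: 6 bumps 7 from row 1; 7 appends to row 2. P = [[1, 3, 6, 8], [4, 7], [5]].
Insert 2: 2 bumps 3 from row 1; 3 bumps 4 from row 2; 4 bumps 5 from row 3; 5 starts row 4. P = [[1, 2, 6, 8], [3, 7], [4], [5]].

So P = [[1, 2, 6, 8], [3, 7], [4], [5]], Q = [[1, 4, 5, 6], [2, 7], [3], [8]].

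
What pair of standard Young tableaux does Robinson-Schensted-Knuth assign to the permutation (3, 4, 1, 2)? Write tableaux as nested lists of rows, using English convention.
Insert each entry of the permutation into P by Schensted row insertion, recording in Q the position of each new cell.

Insert 3: appended to row 1. P = [[3]].
Insert 4: appended to row 1. P = [[3, 4]].
Insert 1: 1 bumps 3 from row 1; 3 starts row 2. P = [[1, 4], [3]].
Insert 2: 2 bumps 4 from row 1; 4 appends to row 2. P = [[1, 2], [3, 4]].

So P = [[1, 2], [3, 4]], Q = [[1, 2], [3, 4]].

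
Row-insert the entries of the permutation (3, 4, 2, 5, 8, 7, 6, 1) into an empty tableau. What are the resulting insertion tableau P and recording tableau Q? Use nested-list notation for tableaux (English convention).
Insert each entry of the permutation into P by Schensted row insertion, recording in Q the position of each new cell.

After inserting 3: P = [[3]].
After inserting 4: P = [[3, 4]].
After inserting 2: P = [[2, 4], [3]].
After inserting 5: P = [[2, 4, 5], [3]].
After inserting 8: P = [[2, 4, 5, 8], [3]].
After inserting 7: P = [[2, 4, 5, 7], [3, 8]].
After inserting 6: P = [[2, 4, 5, 6], [3, 7], [8]].
After inserting 1: P = [[1, 4, 5, 6], [2, 7], [3], [8]].

So P = [[1, 4, 5, 6], [2, 7], [3], [8]], Q = [[1, 2, 4, 5], [3, 6], [7], [8]].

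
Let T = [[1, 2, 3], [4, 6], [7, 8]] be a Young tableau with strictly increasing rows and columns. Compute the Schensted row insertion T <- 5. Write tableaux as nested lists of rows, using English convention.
5 is larger than every entry of row 1, so it is appended to row 1. The new tableau is [[1, 2, 3, 5], [4, 6], [7, 8]].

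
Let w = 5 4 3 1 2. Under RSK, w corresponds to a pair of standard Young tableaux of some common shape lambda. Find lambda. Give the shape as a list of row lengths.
[2, 1, 1, 1]

Row-insert each entry into an empty tableau.

After inserting 5: P = [[5]].
After inserting 4: P = [[4], [5]].
After inserting 3: P = [[3], [4], [5]].
After inserting 1: P = [[1], [3], [4], [5]].
After inserting 2: P = [[1, 2], [3], [4], [5]].

The final insertion tableau P = [[1, 2], [3], [4], [5]] has shape [2, 1, 1, 1].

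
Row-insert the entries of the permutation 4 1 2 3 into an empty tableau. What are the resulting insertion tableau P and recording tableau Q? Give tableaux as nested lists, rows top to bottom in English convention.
Insert each entry of the permutation into P by Schensted row insertion, recording in Q the position of each new cell.

Insert 4: appended to row 1. P = [[4]].
Insert 1: 1 bumps 4 from row 1; 4 starts row 2. P = [[1], [4]].
Insert 2: appended to row 1. P = [[1, 2], [4]].
Insert 3: appended to row 1. P = [[1, 2, 3], [4]].

So P = [[1, 2, 3], [4]], Q = [[1, 3, 4], [2]].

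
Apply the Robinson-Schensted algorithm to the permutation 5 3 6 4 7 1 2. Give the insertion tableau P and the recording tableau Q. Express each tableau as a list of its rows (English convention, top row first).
Insert each entry of the permutation into P by Schensted row insertion, recording in Q the position of each new cell.

Insert 5: appended to row 1. P = [[5]], Q = [[1]].
Insert 3: 3 bumps 5 from row 1; 5 starts row 2. P = [[3], [5]], Q = [[1], [2]].
Insert 6: appended to row 1. P = [[3, 6], [5]], Q = [[1, 3], [2]].
Insert 4: 4 bumps 6 from row 1; 6 appends to row 2. P = [[3, 4], [5, 6]], Q = [[1, 3], [2, 4]].
Insert 7: appended to row 1. P = [[3, 4, 7], [5, 6]], Q = [[1, 3, 5], [2, 4]].
Insert 1: 1 bumps 3 from row 1; 3 bumps 5 from row 2; 5 starts row 3. P = [[1, 4, 7], [3, 6], [5]], Q = [[1, 3, 5], [2, 4], [6]].
Insert 2: 2 bumps 4 from row 1; 4 bumps 6 from row 2; 6 appends to row 3. P = [[1, 2, 7], [3, 4], [5, 6]], Q = [[1, 3, 5], [2, 4], [6, 7]].

So P = [[1, 2, 7], [3, 4], [5, 6]], Q = [[1, 3, 5], [2, 4], [6, 7]].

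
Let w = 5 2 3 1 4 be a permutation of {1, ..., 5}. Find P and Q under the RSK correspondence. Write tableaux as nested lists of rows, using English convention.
Insert each entry of the permutation into P by Schensted row insertion, recording in Q the position of each new cell.

Insert 5: appended to row 1. P = [[5]], Q = [[1]].
Insert 2: 2 bumps 5 from row 1; 5 starts row 2. P = [[2], [5]], Q = [[1], [2]].
Insert 3: appended to row 1. P = [[2, 3], [5]], Q = [[1, 3], [2]].
Insert 1: 1 bumps 2 from row 1; 2 bumps 5 from row 2; 5 starts row 3. P = [[1, 3], [2], [5]], Q = [[1, 3], [2], [4]].
Insert 4: appended to row 1. P = [[1, 3, 4], [2], [5]], Q = [[1, 3, 5], [2], [4]].

So P = [[1, 3, 4], [2], [5]], Q = [[1, 3, 5], [2], [4]].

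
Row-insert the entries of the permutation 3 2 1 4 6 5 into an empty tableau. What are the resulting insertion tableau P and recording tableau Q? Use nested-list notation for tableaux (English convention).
P = [[1, 4, 5], [2, 6], [3]], Q = [[1, 4, 5], [2, 6], [3]]

Insert each entry of the permutation into P by Schensted row insertion, recording in Q the position of each new cell.

Insert 3: appended to row 1. P = [[3]].
Insert 2: 2 bumps 3 from row 1; 3 starts row 2. P = [[2], [3]].
Insert 1: 1 bumps 2 from row 1; 2 bumps 3 from row 2; 3 starts row 3. P = [[1], [2], [3]].
Insert 4: appended to row 1. P = [[1, 4], [2], [3]].
Insert 6: appended to row 1. P = [[1, 4, 6], [2], [3]].
Insert 5: 5 bumps 6 from row 1; 6 appends to row 2. P = [[1, 4, 5], [2, 6], [3]].

So P = [[1, 4, 5], [2, 6], [3]], Q = [[1, 4, 5], [2, 6], [3]].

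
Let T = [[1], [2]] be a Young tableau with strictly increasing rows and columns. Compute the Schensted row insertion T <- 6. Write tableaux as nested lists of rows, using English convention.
[[1, 6], [2]]

6 is larger than every entry of row 1, so it is appended to row 1. The new tableau is [[1, 6], [2]].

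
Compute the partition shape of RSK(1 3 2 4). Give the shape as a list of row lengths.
[3, 1]

Row-insert each entry into an empty tableau.

After inserting 1: P = [[1]].
After inserting 3: P = [[1, 3]].
After inserting 2: P = [[1, 2], [3]].
After inserting 4: P = [[1, 2, 4], [3]].

The final insertion tableau P = [[1, 2, 4], [3]] has shape [3, 1].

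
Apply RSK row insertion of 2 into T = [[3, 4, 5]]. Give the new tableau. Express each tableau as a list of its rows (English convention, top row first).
In row 1, 2 replaces 3 (the leftmost entry greater than 2); 3 is bumped to row 2. 3 starts a new row 2. The new tableau is [[2, 4, 5], [3]].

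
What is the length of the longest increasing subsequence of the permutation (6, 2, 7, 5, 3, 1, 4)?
3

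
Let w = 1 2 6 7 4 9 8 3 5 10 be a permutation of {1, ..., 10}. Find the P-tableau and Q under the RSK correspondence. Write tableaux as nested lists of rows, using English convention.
P = [[1, 2, 3, 5, 8, 10], [4, 7], [6, 9]], Q = [[1, 2, 3, 4, 6, 10], [5, 7], [8, 9]]

Insert each entry of the permutation into P by Schensted row insertion, recording in Q the position of each new cell.

Insert 1: appended to row 1. P = [[1]].
Insert 2: appended to row 1. P = [[1, 2]].
Insert 6: appended to row 1. P = [[1, 2, 6]].
Insert 7: appended to row 1. P = [[1, 2, 6, 7]].
Insert 4: 4 bumps 6 from row 1; 6 starts row 2. P = [[1, 2, 4, 7], [6]].
Insert 9: appended to row 1. P = [[1, 2, 4, 7, 9], [6]].
Insert 8: 8 bumps 9 from row 1; 9 appends to row 2. P = [[1, 2, 4, 7, 8], [6, 9]].
Insert 3: 3 bumps 4 from row 1; 4 bumps 6 from row 2; 6 starts row 3. P = [[1, 2, 3, 7, 8], [4, 9], [6]].
Insert 5: 5 bumps 7 from row 1; 7 bumps 9 from row 2; 9 appends to row 3. P = [[1, 2, 3, 5, 8], [4, 7], [6, 9]].
Insert 10: appended to row 1. P = [[1, 2, 3, 5, 8, 10], [4, 7], [6, 9]].

So P = [[1, 2, 3, 5, 8, 10], [4, 7], [6, 9]], Q = [[1, 2, 3, 4, 6, 10], [5, 7], [8, 9]].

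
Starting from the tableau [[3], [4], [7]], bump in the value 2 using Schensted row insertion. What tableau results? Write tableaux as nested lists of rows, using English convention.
In row 1, 2 replaces 3 (the leftmost entry greater than 2); 3 is bumped to row 2. In row 2, 3 replaces 4 (the leftmost entry greater than 3); 4 is bumped to row 3. In row 3, 4 replaces 7 (the leftmost entry greater than 4); 7 is bumped to row 4. 7 starts a new row 4. The new tableau is [[2], [3], [4], [7]].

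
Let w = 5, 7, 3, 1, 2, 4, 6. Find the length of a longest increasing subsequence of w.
4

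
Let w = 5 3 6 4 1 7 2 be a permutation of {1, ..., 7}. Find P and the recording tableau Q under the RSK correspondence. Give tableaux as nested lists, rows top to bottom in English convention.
Insert each entry of the permutation into P by Schensted row insertion, recording in Q the position of each new cell.

Insert 5: appended to row 1. P = [[5]].
Insert 3: 3 bumps 5 from row 1; 5 starts row 2. P = [[3], [5]].
Insert 6: appended to row 1. P = [[3, 6], [5]].
Insert 4: 4 bumps 6 from row 1; 6 appends to row 2. P = [[3, 4], [5, 6]].
Insert 1: 1 bumps 3 from row 1; 3 bumps 5 from row 2; 5 starts row 3. P = [[1, 4], [3, 6], [5]].
Insert 7: appended to row 1. P = [[1, 4, 7], [3, 6], [5]].
Insert 2: 2 bumps 4 from row 1; 4 bumps 6 from row 2; 6 appends to row 3. P = [[1, 2, 7], [3, 4], [5, 6]].

So P = [[1, 2, 7], [3, 4], [5, 6]], Q = [[1, 3, 6], [2, 4], [5, 7]].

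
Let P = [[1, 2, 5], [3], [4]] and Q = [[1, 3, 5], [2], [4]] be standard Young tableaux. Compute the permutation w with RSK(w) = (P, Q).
4 1 3 2 5

Reverse the RSK construction: for i from n down to 1, find the cell of Q containing i, remove the entry at that cell from P, and reverse-bump it up through P; the value ejected from row 1 is w(i).

Step i=5: Q has 5 at row 1, column 3; remove that cell from P, ejecting 5. So w(5) = 5. P is now [[1, 2], [3], [4]].
Step i=4: Q has 4 at row 3, column 1; remove 4 from row 3 of P and reverse-bump: 4 enters row 2 and ejects 3; 3 enters row 1 and ejects 2. So w(4) = 2. P is now [[1, 3], [4]].
Step i=3: Q has 3 at row 1, column 2; remove that cell from P, ejecting 3. So w(3) = 3. P is now [[1], [4]].
Step i=2: Q has 2 at row 2, column 1; remove 4 from row 2 of P and reverse-bump: 4 enters row 1 and ejects 1. So w(2) = 1. P is now [[4]].
Step i=1: Q has 1 at row 1, column 1; remove that cell from P, ejecting 4. So w(1) = 4. P is now [].

So w = 4 1 3 2 5.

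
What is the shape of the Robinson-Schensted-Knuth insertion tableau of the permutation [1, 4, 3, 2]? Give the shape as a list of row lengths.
Row-insert each entry into an empty tableau.

After inserting 1: P = [[1]].
After inserting 4: P = [[1, 4]].
After inserting 3: P = [[1, 3], [4]].
After inserting 2: P = [[1, 2], [3], [4]].

The final insertion tableau P = [[1, 2], [3], [4]] has shape [2, 1, 1].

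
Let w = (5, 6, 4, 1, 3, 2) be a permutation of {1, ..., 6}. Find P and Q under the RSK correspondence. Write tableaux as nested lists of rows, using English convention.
P = [[1, 2], [3, 6], [4], [5]], Q = [[1, 2], [3, 5], [4], [6]]

Insert each entry of the permutation into P by Schensted row insertion, recording in Q the position of each new cell.

Insert 5: appended to row 1. P = [[5]], Q = [[1]].
Insert 6: appended to row 1. P = [[5, 6]], Q = [[1, 2]].
Insert 4: 4 bumps 5 from row 1; 5 starts row 2. P = [[4, 6], [5]], Q = [[1, 2], [3]].
Insert 1: 1 bumps 4 from row 1; 4 bumps 5 from row 2; 5 starts row 3. P = [[1, 6], [4], [5]], Q = [[1, 2], [3], [4]].
Insert 3: 3 bumps 6 from row 1; 6 appends to row 2. P = [[1, 3], [4, 6], [5]], Q = [[1, 2], [3, 5], [4]].
Insert 2: 2 bumps 3 from row 1; 3 bumps 4 from row 2; 4 bumps 5 from row 3; 5 starts row 4. P = [[1, 2], [3, 6], [4], [5]], Q = [[1, 2], [3, 5], [4], [6]].

So P = [[1, 2], [3, 6], [4], [5]], Q = [[1, 2], [3, 5], [4], [6]].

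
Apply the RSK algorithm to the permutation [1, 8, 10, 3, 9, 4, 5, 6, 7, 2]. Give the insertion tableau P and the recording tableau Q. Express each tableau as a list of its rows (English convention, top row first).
Insert each entry of the permutation into P by Schensted row insertion, recording in Q the position of each new cell.

After inserting 1: P = [[1]].
After inserting 8: P = [[1, 8]].
After inserting 10: P = [[1, 8, 10]].
After inserting 3: P = [[1, 3, 10], [8]].
After inserting 9: P = [[1, 3, 9], [8, 10]].
After inserting 4: P = [[1, 3, 4], [8, 9], [10]].
After inserting 5: P = [[1, 3, 4, 5], [8, 9], [10]].
After inserting 6: P = [[1, 3, 4, 5, 6], [8, 9], [10]].
After inserting 7: P = [[1, 3, 4, 5, 6, 7], [8, 9], [10]].
After inserting 2: P = [[1, 2, 4, 5, 6, 7], [3, 9], [8], [10]].

So P = [[1, 2, 4, 5, 6, 7], [3, 9], [8], [10]], Q = [[1, 2, 3, 7, 8, 9], [4, 5], [6], [10]].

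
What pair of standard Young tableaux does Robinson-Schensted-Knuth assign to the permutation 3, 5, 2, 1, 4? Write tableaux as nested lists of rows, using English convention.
Insert each entry of the permutation into P by Schensted row insertion, recording in Q the position of each new cell.

Insert 3: appended to row 1. P = [[3]].
Insert 5: appended to row 1. P = [[3, 5]].
Insert 2: 2 bumps 3 from row 1; 3 starts row 2. P = [[2, 5], [3]].
Insert 1: 1 bumps 2 from row 1; 2 bumps 3 from row 2; 3 starts row 3. P = [[1, 5], [2], [3]].
Insert 4: 4 bumps 5 from row 1; 5 appends to row 2. P = [[1, 4], [2, 5], [3]].

So P = [[1, 4], [2, 5], [3]], Q = [[1, 2], [3, 5], [4]].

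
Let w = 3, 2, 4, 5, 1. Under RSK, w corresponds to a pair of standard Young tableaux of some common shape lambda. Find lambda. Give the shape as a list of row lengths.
Row-insert each entry into an empty tableau.

After inserting 3: P = [[3]].
After inserting 2: P = [[2], [3]].
After inserting 4: P = [[2, 4], [3]].
After inserting 5: P = [[2, 4, 5], [3]].
After inserting 1: P = [[1, 4, 5], [2], [3]].

The final insertion tableau P = [[1, 4, 5], [2], [3]] has shape [3, 1, 1].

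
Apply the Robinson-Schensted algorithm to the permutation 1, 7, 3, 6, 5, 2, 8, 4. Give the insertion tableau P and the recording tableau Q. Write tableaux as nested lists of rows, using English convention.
Insert each entry of the permutation into P by Schensted row insertion, recording in Q the position of each new cell.

After inserting 1: P = [[1]].
After inserting 7: P = [[1, 7]].
After inserting 3: P = [[1, 3], [7]].
After inserting 6: P = [[1, 3, 6], [7]].
After inserting 5: P = [[1, 3, 5], [6], [7]].
After inserting 2: P = [[1, 2, 5], [3], [6], [7]].
After inserting 8: P = [[1, 2, 5, 8], [3], [6], [7]].
After inserting 4: P = [[1, 2, 4, 8], [3, 5], [6], [7]].

So P = [[1, 2, 4, 8], [3, 5], [6], [7]], Q = [[1, 2, 4, 7], [3, 8], [5], [6]].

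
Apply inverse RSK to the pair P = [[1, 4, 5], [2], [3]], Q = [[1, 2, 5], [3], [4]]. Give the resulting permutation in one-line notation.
3 4 2 1 5

Reverse RSK: for i = n, n-1, ..., 1, locate i in Q, remove the corresponding corner cell from P, and reverse-bump its entry up through P; the value ejected from row 1 is w(i).

So w = 3 4 2 1 5.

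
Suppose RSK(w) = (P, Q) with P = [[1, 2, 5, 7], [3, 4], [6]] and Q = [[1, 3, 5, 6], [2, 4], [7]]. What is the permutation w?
3 1 6 4 5 7 2

Reverse the RSK construction: for i from n down to 1, find the cell of Q containing i, remove the entry at that cell from P, and reverse-bump it up through P; the value ejected from row 1 is w(i).

Step i=7: Q has 7 at row 3, column 1; remove 6 from row 3 of P and reverse-bump: 6 enters row 2 and ejects 4; 4 enters row 1 and ejects 2. So w(7) = 2. P is now [[1, 4, 5, 7], [3, 6]].
Step i=6: Q has 6 at row 1, column 4; remove that cell from P, ejecting 7. So w(6) = 7. P is now [[1, 4, 5], [3, 6]].
Step i=5: Q has 5 at row 1, column 3; remove that cell from P, ejecting 5. So w(5) = 5. P is now [[1, 4], [3, 6]].
Step i=4: Q has 4 at row 2, column 2; remove 6 from row 2 of P and reverse-bump: 6 enters row 1 and ejects 4. So w(4) = 4. P is now [[1, 6], [3]].
Step i=3: Q has 3 at row 1, column 2; remove that cell from P, ejecting 6. So w(3) = 6. P is now [[1], [3]].
Step i=2: Q has 2 at row 2, column 1; remove 3 from row 2 of P and reverse-bump: 3 enters row 1 and ejects 1. So w(2) = 1. P is now [[3]].
Step i=1: Q has 1 at row 1, column 1; remove that cell from P, ejecting 3. So w(1) = 3. P is now [].

So w = 3 1 6 4 5 7 2.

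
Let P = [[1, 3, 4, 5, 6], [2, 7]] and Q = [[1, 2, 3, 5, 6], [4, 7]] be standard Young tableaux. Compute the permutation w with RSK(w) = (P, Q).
Reverse the RSK construction: for i from n down to 1, find the cell of Q containing i, remove the entry at that cell from P, and reverse-bump it up through P; the value ejected from row 1 is w(i).

Step i=7: Q has 7 at row 2, column 2; remove 7 from row 2 of P and reverse-bump: 7 enters row 1 and ejects 6. So w(7) = 6. P is now [[1, 3, 4, 5, 7], [2]].
Step i=6: Q has 6 at row 1, column 5; remove that cell from P, ejecting 7. So w(6) = 7. P is now [[1, 3, 4, 5], [2]].
Step i=5: Q has 5 at row 1, column 4; remove that cell from P, ejecting 5. So w(5) = 5. P is now [[1, 3, 4], [2]].
Step i=4: Q has 4 at row 2, column 1; remove 2 from row 2 of P and reverse-bump: 2 enters row 1 and ejects 1. So w(4) = 1. P is now [[2, 3, 4]].
Step i=3: Q has 3 at row 1, column 3; remove that cell from P, ejecting 4. So w(3) = 4. P is now [[2, 3]].
Step i=2: Q has 2 at row 1, column 2; remove that cell from P, ejecting 3. So w(2) = 3. P is now [[2]].
Step i=1: Q has 1 at row 1, column 1; remove that cell from P, ejecting 2. So w(1) = 2. P is now [].

So w = 2 3 4 1 5 7 6.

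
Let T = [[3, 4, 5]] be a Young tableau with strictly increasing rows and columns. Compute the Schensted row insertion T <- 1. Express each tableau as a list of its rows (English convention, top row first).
In row 1, 1 replaces 3 (the leftmost entry greater than 1); 3 is bumped to row 2. 3 starts a new row 2. The new tableau is [[1, 4, 5], [3]].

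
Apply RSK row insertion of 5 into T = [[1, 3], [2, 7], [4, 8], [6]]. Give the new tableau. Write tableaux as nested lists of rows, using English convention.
5 is larger than every entry of row 1, so it is appended to row 1. The new tableau is [[1, 3, 5], [2, 7], [4, 8], [6]].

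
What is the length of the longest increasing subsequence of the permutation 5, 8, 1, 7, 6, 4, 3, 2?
2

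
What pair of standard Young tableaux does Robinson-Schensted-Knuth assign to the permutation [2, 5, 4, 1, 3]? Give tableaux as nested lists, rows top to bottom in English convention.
Insert each entry of the permutation into P by Schensted row insertion, recording in Q the position of each new cell.

Insert 2: appended to row 1. P = [[2]].
Insert 5: appended to row 1. P = [[2, 5]].
Insert 4: 4 bumps 5 from row 1; 5 starts row 2. P = [[2, 4], [5]].
Insert 1: 1 bumps 2 from row 1; 2 bumps 5 from row 2; 5 starts row 3. P = [[1, 4], [2], [5]].
Insert 3: 3 bumps 4 from row 1; 4 appends to row 2. P = [[1, 3], [2, 4], [5]].

So P = [[1, 3], [2, 4], [5]], Q = [[1, 2], [3, 5], [4]].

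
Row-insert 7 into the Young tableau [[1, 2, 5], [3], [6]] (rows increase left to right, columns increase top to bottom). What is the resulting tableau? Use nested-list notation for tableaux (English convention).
[[1, 2, 5, 7], [3], [6]]

7 is larger than every entry of row 1, so it is appended to row 1. The new tableau is [[1, 2, 5, 7], [3], [6]].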